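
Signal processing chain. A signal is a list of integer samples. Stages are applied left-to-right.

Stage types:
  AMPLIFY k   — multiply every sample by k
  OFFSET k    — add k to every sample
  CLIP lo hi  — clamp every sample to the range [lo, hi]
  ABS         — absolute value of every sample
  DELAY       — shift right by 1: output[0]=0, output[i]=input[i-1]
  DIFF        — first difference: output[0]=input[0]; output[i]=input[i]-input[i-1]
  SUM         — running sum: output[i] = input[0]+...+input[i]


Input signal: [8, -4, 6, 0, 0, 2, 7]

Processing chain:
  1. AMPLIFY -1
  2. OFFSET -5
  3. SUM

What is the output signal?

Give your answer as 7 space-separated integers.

Input: [8, -4, 6, 0, 0, 2, 7]
Stage 1 (AMPLIFY -1): 8*-1=-8, -4*-1=4, 6*-1=-6, 0*-1=0, 0*-1=0, 2*-1=-2, 7*-1=-7 -> [-8, 4, -6, 0, 0, -2, -7]
Stage 2 (OFFSET -5): -8+-5=-13, 4+-5=-1, -6+-5=-11, 0+-5=-5, 0+-5=-5, -2+-5=-7, -7+-5=-12 -> [-13, -1, -11, -5, -5, -7, -12]
Stage 3 (SUM): sum[0..0]=-13, sum[0..1]=-14, sum[0..2]=-25, sum[0..3]=-30, sum[0..4]=-35, sum[0..5]=-42, sum[0..6]=-54 -> [-13, -14, -25, -30, -35, -42, -54]

Answer: -13 -14 -25 -30 -35 -42 -54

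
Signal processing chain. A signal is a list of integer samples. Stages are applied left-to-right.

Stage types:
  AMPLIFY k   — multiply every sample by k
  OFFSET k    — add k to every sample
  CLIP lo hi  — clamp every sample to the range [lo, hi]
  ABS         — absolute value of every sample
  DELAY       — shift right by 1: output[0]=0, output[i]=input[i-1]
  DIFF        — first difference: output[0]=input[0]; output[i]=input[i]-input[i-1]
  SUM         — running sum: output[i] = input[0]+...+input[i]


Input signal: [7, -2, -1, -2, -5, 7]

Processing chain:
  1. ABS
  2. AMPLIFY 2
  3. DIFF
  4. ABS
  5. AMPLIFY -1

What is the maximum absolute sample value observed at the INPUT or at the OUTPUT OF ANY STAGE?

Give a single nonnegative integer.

Answer: 14

Derivation:
Input: [7, -2, -1, -2, -5, 7] (max |s|=7)
Stage 1 (ABS): |7|=7, |-2|=2, |-1|=1, |-2|=2, |-5|=5, |7|=7 -> [7, 2, 1, 2, 5, 7] (max |s|=7)
Stage 2 (AMPLIFY 2): 7*2=14, 2*2=4, 1*2=2, 2*2=4, 5*2=10, 7*2=14 -> [14, 4, 2, 4, 10, 14] (max |s|=14)
Stage 3 (DIFF): s[0]=14, 4-14=-10, 2-4=-2, 4-2=2, 10-4=6, 14-10=4 -> [14, -10, -2, 2, 6, 4] (max |s|=14)
Stage 4 (ABS): |14|=14, |-10|=10, |-2|=2, |2|=2, |6|=6, |4|=4 -> [14, 10, 2, 2, 6, 4] (max |s|=14)
Stage 5 (AMPLIFY -1): 14*-1=-14, 10*-1=-10, 2*-1=-2, 2*-1=-2, 6*-1=-6, 4*-1=-4 -> [-14, -10, -2, -2, -6, -4] (max |s|=14)
Overall max amplitude: 14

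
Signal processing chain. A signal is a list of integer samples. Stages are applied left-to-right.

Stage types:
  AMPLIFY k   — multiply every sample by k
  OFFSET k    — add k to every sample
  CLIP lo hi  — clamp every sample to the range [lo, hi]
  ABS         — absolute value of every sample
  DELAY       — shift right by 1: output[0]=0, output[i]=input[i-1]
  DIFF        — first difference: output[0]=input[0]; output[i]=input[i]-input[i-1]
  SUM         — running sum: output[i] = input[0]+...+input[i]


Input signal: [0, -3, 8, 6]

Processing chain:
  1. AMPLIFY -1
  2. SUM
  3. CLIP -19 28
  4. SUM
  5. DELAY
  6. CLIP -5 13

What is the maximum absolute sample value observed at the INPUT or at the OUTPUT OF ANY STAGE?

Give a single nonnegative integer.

Input: [0, -3, 8, 6] (max |s|=8)
Stage 1 (AMPLIFY -1): 0*-1=0, -3*-1=3, 8*-1=-8, 6*-1=-6 -> [0, 3, -8, -6] (max |s|=8)
Stage 2 (SUM): sum[0..0]=0, sum[0..1]=3, sum[0..2]=-5, sum[0..3]=-11 -> [0, 3, -5, -11] (max |s|=11)
Stage 3 (CLIP -19 28): clip(0,-19,28)=0, clip(3,-19,28)=3, clip(-5,-19,28)=-5, clip(-11,-19,28)=-11 -> [0, 3, -5, -11] (max |s|=11)
Stage 4 (SUM): sum[0..0]=0, sum[0..1]=3, sum[0..2]=-2, sum[0..3]=-13 -> [0, 3, -2, -13] (max |s|=13)
Stage 5 (DELAY): [0, 0, 3, -2] = [0, 0, 3, -2] -> [0, 0, 3, -2] (max |s|=3)
Stage 6 (CLIP -5 13): clip(0,-5,13)=0, clip(0,-5,13)=0, clip(3,-5,13)=3, clip(-2,-5,13)=-2 -> [0, 0, 3, -2] (max |s|=3)
Overall max amplitude: 13

Answer: 13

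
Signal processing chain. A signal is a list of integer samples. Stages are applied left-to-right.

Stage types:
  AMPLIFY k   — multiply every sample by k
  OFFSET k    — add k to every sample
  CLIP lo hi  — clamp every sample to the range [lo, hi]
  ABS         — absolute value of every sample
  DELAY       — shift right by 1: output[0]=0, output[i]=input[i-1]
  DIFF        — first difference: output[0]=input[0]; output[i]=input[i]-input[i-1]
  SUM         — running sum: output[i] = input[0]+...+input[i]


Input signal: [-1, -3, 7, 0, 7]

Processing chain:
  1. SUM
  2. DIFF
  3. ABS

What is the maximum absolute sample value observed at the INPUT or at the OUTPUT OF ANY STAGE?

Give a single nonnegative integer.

Input: [-1, -3, 7, 0, 7] (max |s|=7)
Stage 1 (SUM): sum[0..0]=-1, sum[0..1]=-4, sum[0..2]=3, sum[0..3]=3, sum[0..4]=10 -> [-1, -4, 3, 3, 10] (max |s|=10)
Stage 2 (DIFF): s[0]=-1, -4--1=-3, 3--4=7, 3-3=0, 10-3=7 -> [-1, -3, 7, 0, 7] (max |s|=7)
Stage 3 (ABS): |-1|=1, |-3|=3, |7|=7, |0|=0, |7|=7 -> [1, 3, 7, 0, 7] (max |s|=7)
Overall max amplitude: 10

Answer: 10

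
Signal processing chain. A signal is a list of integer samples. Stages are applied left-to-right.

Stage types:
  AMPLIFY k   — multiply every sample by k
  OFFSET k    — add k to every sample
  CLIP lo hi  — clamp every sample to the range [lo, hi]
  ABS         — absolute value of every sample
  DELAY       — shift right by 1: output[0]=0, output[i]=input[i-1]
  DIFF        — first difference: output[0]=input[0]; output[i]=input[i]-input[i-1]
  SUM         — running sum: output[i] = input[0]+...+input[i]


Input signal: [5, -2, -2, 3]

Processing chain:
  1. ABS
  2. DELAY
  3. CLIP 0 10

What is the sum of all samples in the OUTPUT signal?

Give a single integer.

Input: [5, -2, -2, 3]
Stage 1 (ABS): |5|=5, |-2|=2, |-2|=2, |3|=3 -> [5, 2, 2, 3]
Stage 2 (DELAY): [0, 5, 2, 2] = [0, 5, 2, 2] -> [0, 5, 2, 2]
Stage 3 (CLIP 0 10): clip(0,0,10)=0, clip(5,0,10)=5, clip(2,0,10)=2, clip(2,0,10)=2 -> [0, 5, 2, 2]
Output sum: 9

Answer: 9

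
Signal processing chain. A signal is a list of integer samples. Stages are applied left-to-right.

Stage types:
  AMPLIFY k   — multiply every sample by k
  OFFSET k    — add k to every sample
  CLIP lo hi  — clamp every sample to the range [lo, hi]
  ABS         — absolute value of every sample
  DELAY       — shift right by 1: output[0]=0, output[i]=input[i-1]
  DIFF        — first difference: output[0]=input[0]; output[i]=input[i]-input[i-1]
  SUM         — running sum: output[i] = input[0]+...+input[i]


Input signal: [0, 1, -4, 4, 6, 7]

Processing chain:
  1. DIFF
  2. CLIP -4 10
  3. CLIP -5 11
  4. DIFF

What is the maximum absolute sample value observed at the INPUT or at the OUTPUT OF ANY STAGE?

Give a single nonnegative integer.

Input: [0, 1, -4, 4, 6, 7] (max |s|=7)
Stage 1 (DIFF): s[0]=0, 1-0=1, -4-1=-5, 4--4=8, 6-4=2, 7-6=1 -> [0, 1, -5, 8, 2, 1] (max |s|=8)
Stage 2 (CLIP -4 10): clip(0,-4,10)=0, clip(1,-4,10)=1, clip(-5,-4,10)=-4, clip(8,-4,10)=8, clip(2,-4,10)=2, clip(1,-4,10)=1 -> [0, 1, -4, 8, 2, 1] (max |s|=8)
Stage 3 (CLIP -5 11): clip(0,-5,11)=0, clip(1,-5,11)=1, clip(-4,-5,11)=-4, clip(8,-5,11)=8, clip(2,-5,11)=2, clip(1,-5,11)=1 -> [0, 1, -4, 8, 2, 1] (max |s|=8)
Stage 4 (DIFF): s[0]=0, 1-0=1, -4-1=-5, 8--4=12, 2-8=-6, 1-2=-1 -> [0, 1, -5, 12, -6, -1] (max |s|=12)
Overall max amplitude: 12

Answer: 12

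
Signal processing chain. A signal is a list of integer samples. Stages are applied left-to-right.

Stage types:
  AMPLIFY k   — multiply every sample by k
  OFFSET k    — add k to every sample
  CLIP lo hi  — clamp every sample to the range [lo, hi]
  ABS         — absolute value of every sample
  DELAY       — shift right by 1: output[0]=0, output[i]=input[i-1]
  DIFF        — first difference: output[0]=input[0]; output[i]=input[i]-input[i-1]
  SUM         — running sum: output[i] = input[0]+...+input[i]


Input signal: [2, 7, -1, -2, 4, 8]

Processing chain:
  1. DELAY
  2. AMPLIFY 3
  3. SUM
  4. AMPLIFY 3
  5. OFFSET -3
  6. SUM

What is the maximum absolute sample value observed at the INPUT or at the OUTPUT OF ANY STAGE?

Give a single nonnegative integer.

Input: [2, 7, -1, -2, 4, 8] (max |s|=8)
Stage 1 (DELAY): [0, 2, 7, -1, -2, 4] = [0, 2, 7, -1, -2, 4] -> [0, 2, 7, -1, -2, 4] (max |s|=7)
Stage 2 (AMPLIFY 3): 0*3=0, 2*3=6, 7*3=21, -1*3=-3, -2*3=-6, 4*3=12 -> [0, 6, 21, -3, -6, 12] (max |s|=21)
Stage 3 (SUM): sum[0..0]=0, sum[0..1]=6, sum[0..2]=27, sum[0..3]=24, sum[0..4]=18, sum[0..5]=30 -> [0, 6, 27, 24, 18, 30] (max |s|=30)
Stage 4 (AMPLIFY 3): 0*3=0, 6*3=18, 27*3=81, 24*3=72, 18*3=54, 30*3=90 -> [0, 18, 81, 72, 54, 90] (max |s|=90)
Stage 5 (OFFSET -3): 0+-3=-3, 18+-3=15, 81+-3=78, 72+-3=69, 54+-3=51, 90+-3=87 -> [-3, 15, 78, 69, 51, 87] (max |s|=87)
Stage 6 (SUM): sum[0..0]=-3, sum[0..1]=12, sum[0..2]=90, sum[0..3]=159, sum[0..4]=210, sum[0..5]=297 -> [-3, 12, 90, 159, 210, 297] (max |s|=297)
Overall max amplitude: 297

Answer: 297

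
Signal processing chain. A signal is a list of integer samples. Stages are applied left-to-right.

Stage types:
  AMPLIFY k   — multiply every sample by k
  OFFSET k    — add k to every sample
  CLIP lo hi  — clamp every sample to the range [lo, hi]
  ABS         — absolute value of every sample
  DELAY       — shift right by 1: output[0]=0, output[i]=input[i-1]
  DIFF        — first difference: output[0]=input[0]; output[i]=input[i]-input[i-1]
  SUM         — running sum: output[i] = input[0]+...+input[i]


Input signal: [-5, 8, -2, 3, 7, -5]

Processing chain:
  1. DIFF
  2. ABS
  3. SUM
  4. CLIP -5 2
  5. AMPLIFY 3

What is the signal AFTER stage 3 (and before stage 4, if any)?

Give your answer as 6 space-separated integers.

Input: [-5, 8, -2, 3, 7, -5]
Stage 1 (DIFF): s[0]=-5, 8--5=13, -2-8=-10, 3--2=5, 7-3=4, -5-7=-12 -> [-5, 13, -10, 5, 4, -12]
Stage 2 (ABS): |-5|=5, |13|=13, |-10|=10, |5|=5, |4|=4, |-12|=12 -> [5, 13, 10, 5, 4, 12]
Stage 3 (SUM): sum[0..0]=5, sum[0..1]=18, sum[0..2]=28, sum[0..3]=33, sum[0..4]=37, sum[0..5]=49 -> [5, 18, 28, 33, 37, 49]

Answer: 5 18 28 33 37 49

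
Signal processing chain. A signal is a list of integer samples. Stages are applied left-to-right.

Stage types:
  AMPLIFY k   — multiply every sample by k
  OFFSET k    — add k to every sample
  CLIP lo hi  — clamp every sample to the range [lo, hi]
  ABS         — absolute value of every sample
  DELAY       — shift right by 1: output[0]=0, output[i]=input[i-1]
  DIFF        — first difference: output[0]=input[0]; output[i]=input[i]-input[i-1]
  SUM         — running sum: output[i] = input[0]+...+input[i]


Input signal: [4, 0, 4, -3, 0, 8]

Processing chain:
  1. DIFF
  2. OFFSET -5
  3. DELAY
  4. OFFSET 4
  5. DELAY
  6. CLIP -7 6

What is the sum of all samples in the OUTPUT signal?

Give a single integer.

Input: [4, 0, 4, -3, 0, 8]
Stage 1 (DIFF): s[0]=4, 0-4=-4, 4-0=4, -3-4=-7, 0--3=3, 8-0=8 -> [4, -4, 4, -7, 3, 8]
Stage 2 (OFFSET -5): 4+-5=-1, -4+-5=-9, 4+-5=-1, -7+-5=-12, 3+-5=-2, 8+-5=3 -> [-1, -9, -1, -12, -2, 3]
Stage 3 (DELAY): [0, -1, -9, -1, -12, -2] = [0, -1, -9, -1, -12, -2] -> [0, -1, -9, -1, -12, -2]
Stage 4 (OFFSET 4): 0+4=4, -1+4=3, -9+4=-5, -1+4=3, -12+4=-8, -2+4=2 -> [4, 3, -5, 3, -8, 2]
Stage 5 (DELAY): [0, 4, 3, -5, 3, -8] = [0, 4, 3, -5, 3, -8] -> [0, 4, 3, -5, 3, -8]
Stage 6 (CLIP -7 6): clip(0,-7,6)=0, clip(4,-7,6)=4, clip(3,-7,6)=3, clip(-5,-7,6)=-5, clip(3,-7,6)=3, clip(-8,-7,6)=-7 -> [0, 4, 3, -5, 3, -7]
Output sum: -2

Answer: -2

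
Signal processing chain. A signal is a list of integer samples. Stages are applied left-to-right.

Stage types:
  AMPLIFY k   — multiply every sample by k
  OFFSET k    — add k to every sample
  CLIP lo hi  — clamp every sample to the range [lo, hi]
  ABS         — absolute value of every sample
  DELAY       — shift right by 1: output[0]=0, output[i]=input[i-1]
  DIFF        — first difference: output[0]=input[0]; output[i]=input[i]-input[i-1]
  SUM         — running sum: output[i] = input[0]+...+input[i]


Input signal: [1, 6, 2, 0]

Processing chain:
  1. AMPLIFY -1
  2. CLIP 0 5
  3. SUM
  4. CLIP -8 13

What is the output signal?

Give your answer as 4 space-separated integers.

Input: [1, 6, 2, 0]
Stage 1 (AMPLIFY -1): 1*-1=-1, 6*-1=-6, 2*-1=-2, 0*-1=0 -> [-1, -6, -2, 0]
Stage 2 (CLIP 0 5): clip(-1,0,5)=0, clip(-6,0,5)=0, clip(-2,0,5)=0, clip(0,0,5)=0 -> [0, 0, 0, 0]
Stage 3 (SUM): sum[0..0]=0, sum[0..1]=0, sum[0..2]=0, sum[0..3]=0 -> [0, 0, 0, 0]
Stage 4 (CLIP -8 13): clip(0,-8,13)=0, clip(0,-8,13)=0, clip(0,-8,13)=0, clip(0,-8,13)=0 -> [0, 0, 0, 0]

Answer: 0 0 0 0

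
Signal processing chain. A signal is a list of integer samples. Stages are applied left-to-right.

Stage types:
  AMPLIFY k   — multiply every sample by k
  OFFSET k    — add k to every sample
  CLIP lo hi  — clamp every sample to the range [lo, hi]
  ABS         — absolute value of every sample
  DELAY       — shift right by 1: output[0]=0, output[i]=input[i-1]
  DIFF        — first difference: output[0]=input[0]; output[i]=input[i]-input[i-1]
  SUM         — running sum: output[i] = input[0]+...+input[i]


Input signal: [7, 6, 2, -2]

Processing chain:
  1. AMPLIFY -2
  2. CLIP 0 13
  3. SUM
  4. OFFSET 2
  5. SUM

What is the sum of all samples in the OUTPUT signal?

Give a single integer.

Input: [7, 6, 2, -2]
Stage 1 (AMPLIFY -2): 7*-2=-14, 6*-2=-12, 2*-2=-4, -2*-2=4 -> [-14, -12, -4, 4]
Stage 2 (CLIP 0 13): clip(-14,0,13)=0, clip(-12,0,13)=0, clip(-4,0,13)=0, clip(4,0,13)=4 -> [0, 0, 0, 4]
Stage 3 (SUM): sum[0..0]=0, sum[0..1]=0, sum[0..2]=0, sum[0..3]=4 -> [0, 0, 0, 4]
Stage 4 (OFFSET 2): 0+2=2, 0+2=2, 0+2=2, 4+2=6 -> [2, 2, 2, 6]
Stage 5 (SUM): sum[0..0]=2, sum[0..1]=4, sum[0..2]=6, sum[0..3]=12 -> [2, 4, 6, 12]
Output sum: 24

Answer: 24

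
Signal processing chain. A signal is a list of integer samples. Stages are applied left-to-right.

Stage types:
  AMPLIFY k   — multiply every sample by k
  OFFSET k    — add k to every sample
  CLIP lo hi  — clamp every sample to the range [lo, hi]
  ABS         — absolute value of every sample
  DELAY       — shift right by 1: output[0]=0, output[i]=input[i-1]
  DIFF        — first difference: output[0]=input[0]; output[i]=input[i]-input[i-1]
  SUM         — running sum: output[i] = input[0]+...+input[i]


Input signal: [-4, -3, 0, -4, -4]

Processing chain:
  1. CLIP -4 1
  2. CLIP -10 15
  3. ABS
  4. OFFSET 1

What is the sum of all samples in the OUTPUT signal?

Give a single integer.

Input: [-4, -3, 0, -4, -4]
Stage 1 (CLIP -4 1): clip(-4,-4,1)=-4, clip(-3,-4,1)=-3, clip(0,-4,1)=0, clip(-4,-4,1)=-4, clip(-4,-4,1)=-4 -> [-4, -3, 0, -4, -4]
Stage 2 (CLIP -10 15): clip(-4,-10,15)=-4, clip(-3,-10,15)=-3, clip(0,-10,15)=0, clip(-4,-10,15)=-4, clip(-4,-10,15)=-4 -> [-4, -3, 0, -4, -4]
Stage 3 (ABS): |-4|=4, |-3|=3, |0|=0, |-4|=4, |-4|=4 -> [4, 3, 0, 4, 4]
Stage 4 (OFFSET 1): 4+1=5, 3+1=4, 0+1=1, 4+1=5, 4+1=5 -> [5, 4, 1, 5, 5]
Output sum: 20

Answer: 20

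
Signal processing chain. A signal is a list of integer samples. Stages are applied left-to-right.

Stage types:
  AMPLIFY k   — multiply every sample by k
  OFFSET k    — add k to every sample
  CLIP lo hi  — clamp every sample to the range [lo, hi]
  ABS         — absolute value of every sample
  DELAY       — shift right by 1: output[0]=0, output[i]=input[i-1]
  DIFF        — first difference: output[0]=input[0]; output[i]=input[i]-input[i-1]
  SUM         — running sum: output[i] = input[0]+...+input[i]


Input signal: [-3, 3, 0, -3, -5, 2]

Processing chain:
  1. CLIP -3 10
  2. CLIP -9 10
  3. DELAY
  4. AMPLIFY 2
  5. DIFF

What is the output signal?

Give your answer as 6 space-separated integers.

Input: [-3, 3, 0, -3, -5, 2]
Stage 1 (CLIP -3 10): clip(-3,-3,10)=-3, clip(3,-3,10)=3, clip(0,-3,10)=0, clip(-3,-3,10)=-3, clip(-5,-3,10)=-3, clip(2,-3,10)=2 -> [-3, 3, 0, -3, -3, 2]
Stage 2 (CLIP -9 10): clip(-3,-9,10)=-3, clip(3,-9,10)=3, clip(0,-9,10)=0, clip(-3,-9,10)=-3, clip(-3,-9,10)=-3, clip(2,-9,10)=2 -> [-3, 3, 0, -3, -3, 2]
Stage 3 (DELAY): [0, -3, 3, 0, -3, -3] = [0, -3, 3, 0, -3, -3] -> [0, -3, 3, 0, -3, -3]
Stage 4 (AMPLIFY 2): 0*2=0, -3*2=-6, 3*2=6, 0*2=0, -3*2=-6, -3*2=-6 -> [0, -6, 6, 0, -6, -6]
Stage 5 (DIFF): s[0]=0, -6-0=-6, 6--6=12, 0-6=-6, -6-0=-6, -6--6=0 -> [0, -6, 12, -6, -6, 0]

Answer: 0 -6 12 -6 -6 0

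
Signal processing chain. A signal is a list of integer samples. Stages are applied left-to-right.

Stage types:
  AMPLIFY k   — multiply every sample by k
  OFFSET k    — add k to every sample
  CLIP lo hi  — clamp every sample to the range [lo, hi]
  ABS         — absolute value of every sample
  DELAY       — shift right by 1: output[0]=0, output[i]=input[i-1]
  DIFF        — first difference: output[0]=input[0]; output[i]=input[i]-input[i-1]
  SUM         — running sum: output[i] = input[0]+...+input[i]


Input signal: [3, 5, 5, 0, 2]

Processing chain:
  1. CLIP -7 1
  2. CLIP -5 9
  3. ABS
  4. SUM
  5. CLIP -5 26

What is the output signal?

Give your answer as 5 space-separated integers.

Answer: 1 2 3 3 4

Derivation:
Input: [3, 5, 5, 0, 2]
Stage 1 (CLIP -7 1): clip(3,-7,1)=1, clip(5,-7,1)=1, clip(5,-7,1)=1, clip(0,-7,1)=0, clip(2,-7,1)=1 -> [1, 1, 1, 0, 1]
Stage 2 (CLIP -5 9): clip(1,-5,9)=1, clip(1,-5,9)=1, clip(1,-5,9)=1, clip(0,-5,9)=0, clip(1,-5,9)=1 -> [1, 1, 1, 0, 1]
Stage 3 (ABS): |1|=1, |1|=1, |1|=1, |0|=0, |1|=1 -> [1, 1, 1, 0, 1]
Stage 4 (SUM): sum[0..0]=1, sum[0..1]=2, sum[0..2]=3, sum[0..3]=3, sum[0..4]=4 -> [1, 2, 3, 3, 4]
Stage 5 (CLIP -5 26): clip(1,-5,26)=1, clip(2,-5,26)=2, clip(3,-5,26)=3, clip(3,-5,26)=3, clip(4,-5,26)=4 -> [1, 2, 3, 3, 4]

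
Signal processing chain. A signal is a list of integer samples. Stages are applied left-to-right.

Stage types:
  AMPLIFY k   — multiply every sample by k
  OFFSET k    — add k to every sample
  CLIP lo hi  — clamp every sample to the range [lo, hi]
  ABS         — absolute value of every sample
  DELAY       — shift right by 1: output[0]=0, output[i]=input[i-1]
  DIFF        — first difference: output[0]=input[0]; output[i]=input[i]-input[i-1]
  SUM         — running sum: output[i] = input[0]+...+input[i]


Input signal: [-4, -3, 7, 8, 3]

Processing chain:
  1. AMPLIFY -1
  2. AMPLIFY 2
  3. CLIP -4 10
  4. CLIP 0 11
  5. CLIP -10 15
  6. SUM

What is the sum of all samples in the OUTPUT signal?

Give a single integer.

Answer: 64

Derivation:
Input: [-4, -3, 7, 8, 3]
Stage 1 (AMPLIFY -1): -4*-1=4, -3*-1=3, 7*-1=-7, 8*-1=-8, 3*-1=-3 -> [4, 3, -7, -8, -3]
Stage 2 (AMPLIFY 2): 4*2=8, 3*2=6, -7*2=-14, -8*2=-16, -3*2=-6 -> [8, 6, -14, -16, -6]
Stage 3 (CLIP -4 10): clip(8,-4,10)=8, clip(6,-4,10)=6, clip(-14,-4,10)=-4, clip(-16,-4,10)=-4, clip(-6,-4,10)=-4 -> [8, 6, -4, -4, -4]
Stage 4 (CLIP 0 11): clip(8,0,11)=8, clip(6,0,11)=6, clip(-4,0,11)=0, clip(-4,0,11)=0, clip(-4,0,11)=0 -> [8, 6, 0, 0, 0]
Stage 5 (CLIP -10 15): clip(8,-10,15)=8, clip(6,-10,15)=6, clip(0,-10,15)=0, clip(0,-10,15)=0, clip(0,-10,15)=0 -> [8, 6, 0, 0, 0]
Stage 6 (SUM): sum[0..0]=8, sum[0..1]=14, sum[0..2]=14, sum[0..3]=14, sum[0..4]=14 -> [8, 14, 14, 14, 14]
Output sum: 64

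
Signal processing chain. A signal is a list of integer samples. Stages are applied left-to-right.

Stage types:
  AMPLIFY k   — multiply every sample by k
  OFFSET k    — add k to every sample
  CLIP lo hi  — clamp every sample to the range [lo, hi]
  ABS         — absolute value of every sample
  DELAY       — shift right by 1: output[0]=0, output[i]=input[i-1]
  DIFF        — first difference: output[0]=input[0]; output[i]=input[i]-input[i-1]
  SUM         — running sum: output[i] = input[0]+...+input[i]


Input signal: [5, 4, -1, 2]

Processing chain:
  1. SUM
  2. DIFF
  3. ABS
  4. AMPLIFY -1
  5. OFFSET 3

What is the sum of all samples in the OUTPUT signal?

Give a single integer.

Answer: 0

Derivation:
Input: [5, 4, -1, 2]
Stage 1 (SUM): sum[0..0]=5, sum[0..1]=9, sum[0..2]=8, sum[0..3]=10 -> [5, 9, 8, 10]
Stage 2 (DIFF): s[0]=5, 9-5=4, 8-9=-1, 10-8=2 -> [5, 4, -1, 2]
Stage 3 (ABS): |5|=5, |4|=4, |-1|=1, |2|=2 -> [5, 4, 1, 2]
Stage 4 (AMPLIFY -1): 5*-1=-5, 4*-1=-4, 1*-1=-1, 2*-1=-2 -> [-5, -4, -1, -2]
Stage 5 (OFFSET 3): -5+3=-2, -4+3=-1, -1+3=2, -2+3=1 -> [-2, -1, 2, 1]
Output sum: 0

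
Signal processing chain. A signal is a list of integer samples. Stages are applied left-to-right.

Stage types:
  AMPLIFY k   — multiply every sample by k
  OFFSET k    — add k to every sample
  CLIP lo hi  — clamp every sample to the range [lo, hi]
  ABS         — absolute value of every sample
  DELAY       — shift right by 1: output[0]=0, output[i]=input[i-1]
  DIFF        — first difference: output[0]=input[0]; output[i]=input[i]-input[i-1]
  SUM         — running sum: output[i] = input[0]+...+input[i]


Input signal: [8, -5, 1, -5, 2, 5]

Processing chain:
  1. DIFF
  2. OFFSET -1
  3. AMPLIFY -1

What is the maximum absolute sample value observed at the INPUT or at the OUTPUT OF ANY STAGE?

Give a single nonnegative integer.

Answer: 14

Derivation:
Input: [8, -5, 1, -5, 2, 5] (max |s|=8)
Stage 1 (DIFF): s[0]=8, -5-8=-13, 1--5=6, -5-1=-6, 2--5=7, 5-2=3 -> [8, -13, 6, -6, 7, 3] (max |s|=13)
Stage 2 (OFFSET -1): 8+-1=7, -13+-1=-14, 6+-1=5, -6+-1=-7, 7+-1=6, 3+-1=2 -> [7, -14, 5, -7, 6, 2] (max |s|=14)
Stage 3 (AMPLIFY -1): 7*-1=-7, -14*-1=14, 5*-1=-5, -7*-1=7, 6*-1=-6, 2*-1=-2 -> [-7, 14, -5, 7, -6, -2] (max |s|=14)
Overall max amplitude: 14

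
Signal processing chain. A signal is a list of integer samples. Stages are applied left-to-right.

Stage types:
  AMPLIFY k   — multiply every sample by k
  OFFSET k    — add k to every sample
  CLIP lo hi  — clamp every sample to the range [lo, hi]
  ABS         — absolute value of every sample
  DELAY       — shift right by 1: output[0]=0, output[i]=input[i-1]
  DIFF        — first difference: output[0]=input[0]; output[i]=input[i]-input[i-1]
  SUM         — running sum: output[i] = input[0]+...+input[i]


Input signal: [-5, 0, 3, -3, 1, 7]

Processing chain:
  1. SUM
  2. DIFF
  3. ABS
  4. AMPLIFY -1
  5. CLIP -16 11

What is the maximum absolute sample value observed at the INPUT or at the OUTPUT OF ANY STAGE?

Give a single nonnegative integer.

Input: [-5, 0, 3, -3, 1, 7] (max |s|=7)
Stage 1 (SUM): sum[0..0]=-5, sum[0..1]=-5, sum[0..2]=-2, sum[0..3]=-5, sum[0..4]=-4, sum[0..5]=3 -> [-5, -5, -2, -5, -4, 3] (max |s|=5)
Stage 2 (DIFF): s[0]=-5, -5--5=0, -2--5=3, -5--2=-3, -4--5=1, 3--4=7 -> [-5, 0, 3, -3, 1, 7] (max |s|=7)
Stage 3 (ABS): |-5|=5, |0|=0, |3|=3, |-3|=3, |1|=1, |7|=7 -> [5, 0, 3, 3, 1, 7] (max |s|=7)
Stage 4 (AMPLIFY -1): 5*-1=-5, 0*-1=0, 3*-1=-3, 3*-1=-3, 1*-1=-1, 7*-1=-7 -> [-5, 0, -3, -3, -1, -7] (max |s|=7)
Stage 5 (CLIP -16 11): clip(-5,-16,11)=-5, clip(0,-16,11)=0, clip(-3,-16,11)=-3, clip(-3,-16,11)=-3, clip(-1,-16,11)=-1, clip(-7,-16,11)=-7 -> [-5, 0, -3, -3, -1, -7] (max |s|=7)
Overall max amplitude: 7

Answer: 7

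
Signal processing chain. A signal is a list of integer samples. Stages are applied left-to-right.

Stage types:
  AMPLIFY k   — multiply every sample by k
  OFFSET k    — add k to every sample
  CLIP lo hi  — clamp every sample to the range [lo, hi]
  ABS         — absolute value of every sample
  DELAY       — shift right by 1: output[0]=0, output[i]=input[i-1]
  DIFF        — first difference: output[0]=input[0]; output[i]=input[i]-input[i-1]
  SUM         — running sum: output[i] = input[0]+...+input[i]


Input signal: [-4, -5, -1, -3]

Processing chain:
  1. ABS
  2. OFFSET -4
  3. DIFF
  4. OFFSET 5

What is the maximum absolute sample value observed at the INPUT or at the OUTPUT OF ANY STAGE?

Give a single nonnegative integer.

Input: [-4, -5, -1, -3] (max |s|=5)
Stage 1 (ABS): |-4|=4, |-5|=5, |-1|=1, |-3|=3 -> [4, 5, 1, 3] (max |s|=5)
Stage 2 (OFFSET -4): 4+-4=0, 5+-4=1, 1+-4=-3, 3+-4=-1 -> [0, 1, -3, -1] (max |s|=3)
Stage 3 (DIFF): s[0]=0, 1-0=1, -3-1=-4, -1--3=2 -> [0, 1, -4, 2] (max |s|=4)
Stage 4 (OFFSET 5): 0+5=5, 1+5=6, -4+5=1, 2+5=7 -> [5, 6, 1, 7] (max |s|=7)
Overall max amplitude: 7

Answer: 7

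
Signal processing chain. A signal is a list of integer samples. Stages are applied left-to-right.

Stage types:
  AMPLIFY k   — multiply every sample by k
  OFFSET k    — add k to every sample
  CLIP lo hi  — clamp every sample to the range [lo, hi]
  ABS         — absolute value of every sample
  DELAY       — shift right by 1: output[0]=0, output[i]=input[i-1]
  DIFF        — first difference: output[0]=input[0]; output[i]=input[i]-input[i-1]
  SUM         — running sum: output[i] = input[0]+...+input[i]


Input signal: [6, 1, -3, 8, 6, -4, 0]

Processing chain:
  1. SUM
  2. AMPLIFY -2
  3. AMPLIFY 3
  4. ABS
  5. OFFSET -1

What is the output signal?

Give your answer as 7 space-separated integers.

Answer: 35 41 23 71 107 83 83

Derivation:
Input: [6, 1, -3, 8, 6, -4, 0]
Stage 1 (SUM): sum[0..0]=6, sum[0..1]=7, sum[0..2]=4, sum[0..3]=12, sum[0..4]=18, sum[0..5]=14, sum[0..6]=14 -> [6, 7, 4, 12, 18, 14, 14]
Stage 2 (AMPLIFY -2): 6*-2=-12, 7*-2=-14, 4*-2=-8, 12*-2=-24, 18*-2=-36, 14*-2=-28, 14*-2=-28 -> [-12, -14, -8, -24, -36, -28, -28]
Stage 3 (AMPLIFY 3): -12*3=-36, -14*3=-42, -8*3=-24, -24*3=-72, -36*3=-108, -28*3=-84, -28*3=-84 -> [-36, -42, -24, -72, -108, -84, -84]
Stage 4 (ABS): |-36|=36, |-42|=42, |-24|=24, |-72|=72, |-108|=108, |-84|=84, |-84|=84 -> [36, 42, 24, 72, 108, 84, 84]
Stage 5 (OFFSET -1): 36+-1=35, 42+-1=41, 24+-1=23, 72+-1=71, 108+-1=107, 84+-1=83, 84+-1=83 -> [35, 41, 23, 71, 107, 83, 83]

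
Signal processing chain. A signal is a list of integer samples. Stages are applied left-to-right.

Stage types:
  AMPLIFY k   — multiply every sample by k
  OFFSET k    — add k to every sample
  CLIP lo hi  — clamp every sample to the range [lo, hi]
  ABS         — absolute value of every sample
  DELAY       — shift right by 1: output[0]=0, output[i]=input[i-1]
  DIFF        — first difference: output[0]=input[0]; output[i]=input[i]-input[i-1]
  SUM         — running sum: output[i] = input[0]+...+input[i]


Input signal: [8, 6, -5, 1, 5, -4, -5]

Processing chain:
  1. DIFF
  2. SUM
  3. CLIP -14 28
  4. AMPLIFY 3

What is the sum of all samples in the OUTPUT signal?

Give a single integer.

Input: [8, 6, -5, 1, 5, -4, -5]
Stage 1 (DIFF): s[0]=8, 6-8=-2, -5-6=-11, 1--5=6, 5-1=4, -4-5=-9, -5--4=-1 -> [8, -2, -11, 6, 4, -9, -1]
Stage 2 (SUM): sum[0..0]=8, sum[0..1]=6, sum[0..2]=-5, sum[0..3]=1, sum[0..4]=5, sum[0..5]=-4, sum[0..6]=-5 -> [8, 6, -5, 1, 5, -4, -5]
Stage 3 (CLIP -14 28): clip(8,-14,28)=8, clip(6,-14,28)=6, clip(-5,-14,28)=-5, clip(1,-14,28)=1, clip(5,-14,28)=5, clip(-4,-14,28)=-4, clip(-5,-14,28)=-5 -> [8, 6, -5, 1, 5, -4, -5]
Stage 4 (AMPLIFY 3): 8*3=24, 6*3=18, -5*3=-15, 1*3=3, 5*3=15, -4*3=-12, -5*3=-15 -> [24, 18, -15, 3, 15, -12, -15]
Output sum: 18

Answer: 18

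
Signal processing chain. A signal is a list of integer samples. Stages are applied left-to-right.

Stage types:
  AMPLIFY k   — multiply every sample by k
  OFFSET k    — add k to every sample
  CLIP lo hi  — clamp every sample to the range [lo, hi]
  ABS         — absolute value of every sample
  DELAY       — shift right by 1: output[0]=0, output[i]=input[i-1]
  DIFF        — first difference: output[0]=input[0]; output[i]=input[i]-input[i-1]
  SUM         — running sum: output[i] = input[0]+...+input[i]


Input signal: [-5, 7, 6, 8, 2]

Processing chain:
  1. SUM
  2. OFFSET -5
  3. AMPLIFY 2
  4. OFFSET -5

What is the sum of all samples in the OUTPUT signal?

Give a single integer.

Answer: 3

Derivation:
Input: [-5, 7, 6, 8, 2]
Stage 1 (SUM): sum[0..0]=-5, sum[0..1]=2, sum[0..2]=8, sum[0..3]=16, sum[0..4]=18 -> [-5, 2, 8, 16, 18]
Stage 2 (OFFSET -5): -5+-5=-10, 2+-5=-3, 8+-5=3, 16+-5=11, 18+-5=13 -> [-10, -3, 3, 11, 13]
Stage 3 (AMPLIFY 2): -10*2=-20, -3*2=-6, 3*2=6, 11*2=22, 13*2=26 -> [-20, -6, 6, 22, 26]
Stage 4 (OFFSET -5): -20+-5=-25, -6+-5=-11, 6+-5=1, 22+-5=17, 26+-5=21 -> [-25, -11, 1, 17, 21]
Output sum: 3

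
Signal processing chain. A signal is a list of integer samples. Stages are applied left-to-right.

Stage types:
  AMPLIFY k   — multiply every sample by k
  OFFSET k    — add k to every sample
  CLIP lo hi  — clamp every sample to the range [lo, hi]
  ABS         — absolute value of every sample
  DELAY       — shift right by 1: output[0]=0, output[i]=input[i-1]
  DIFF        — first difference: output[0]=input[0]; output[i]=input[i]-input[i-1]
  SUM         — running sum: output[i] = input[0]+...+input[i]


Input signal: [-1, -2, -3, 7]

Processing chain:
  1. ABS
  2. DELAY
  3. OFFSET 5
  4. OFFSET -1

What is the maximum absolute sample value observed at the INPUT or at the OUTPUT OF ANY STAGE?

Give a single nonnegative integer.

Answer: 8

Derivation:
Input: [-1, -2, -3, 7] (max |s|=7)
Stage 1 (ABS): |-1|=1, |-2|=2, |-3|=3, |7|=7 -> [1, 2, 3, 7] (max |s|=7)
Stage 2 (DELAY): [0, 1, 2, 3] = [0, 1, 2, 3] -> [0, 1, 2, 3] (max |s|=3)
Stage 3 (OFFSET 5): 0+5=5, 1+5=6, 2+5=7, 3+5=8 -> [5, 6, 7, 8] (max |s|=8)
Stage 4 (OFFSET -1): 5+-1=4, 6+-1=5, 7+-1=6, 8+-1=7 -> [4, 5, 6, 7] (max |s|=7)
Overall max amplitude: 8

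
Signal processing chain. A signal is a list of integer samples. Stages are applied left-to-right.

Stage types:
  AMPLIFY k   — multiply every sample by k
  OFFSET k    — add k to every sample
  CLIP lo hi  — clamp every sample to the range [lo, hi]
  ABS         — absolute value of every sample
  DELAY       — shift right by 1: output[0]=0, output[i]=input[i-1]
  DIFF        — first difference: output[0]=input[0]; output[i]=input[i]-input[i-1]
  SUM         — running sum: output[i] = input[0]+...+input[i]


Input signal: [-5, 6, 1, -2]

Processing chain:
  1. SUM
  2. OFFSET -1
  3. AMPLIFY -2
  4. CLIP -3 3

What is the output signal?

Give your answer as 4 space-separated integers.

Answer: 3 0 -2 2

Derivation:
Input: [-5, 6, 1, -2]
Stage 1 (SUM): sum[0..0]=-5, sum[0..1]=1, sum[0..2]=2, sum[0..3]=0 -> [-5, 1, 2, 0]
Stage 2 (OFFSET -1): -5+-1=-6, 1+-1=0, 2+-1=1, 0+-1=-1 -> [-6, 0, 1, -1]
Stage 3 (AMPLIFY -2): -6*-2=12, 0*-2=0, 1*-2=-2, -1*-2=2 -> [12, 0, -2, 2]
Stage 4 (CLIP -3 3): clip(12,-3,3)=3, clip(0,-3,3)=0, clip(-2,-3,3)=-2, clip(2,-3,3)=2 -> [3, 0, -2, 2]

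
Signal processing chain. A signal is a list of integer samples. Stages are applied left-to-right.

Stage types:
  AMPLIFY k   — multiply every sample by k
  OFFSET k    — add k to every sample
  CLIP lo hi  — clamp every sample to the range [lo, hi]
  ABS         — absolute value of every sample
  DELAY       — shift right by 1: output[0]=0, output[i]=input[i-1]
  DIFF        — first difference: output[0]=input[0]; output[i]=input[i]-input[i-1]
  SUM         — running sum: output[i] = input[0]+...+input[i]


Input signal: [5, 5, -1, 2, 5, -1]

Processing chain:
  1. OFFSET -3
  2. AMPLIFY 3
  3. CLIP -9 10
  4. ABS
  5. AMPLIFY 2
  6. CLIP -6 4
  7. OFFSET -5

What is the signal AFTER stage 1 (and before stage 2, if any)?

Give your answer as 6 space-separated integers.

Answer: 2 2 -4 -1 2 -4

Derivation:
Input: [5, 5, -1, 2, 5, -1]
Stage 1 (OFFSET -3): 5+-3=2, 5+-3=2, -1+-3=-4, 2+-3=-1, 5+-3=2, -1+-3=-4 -> [2, 2, -4, -1, 2, -4]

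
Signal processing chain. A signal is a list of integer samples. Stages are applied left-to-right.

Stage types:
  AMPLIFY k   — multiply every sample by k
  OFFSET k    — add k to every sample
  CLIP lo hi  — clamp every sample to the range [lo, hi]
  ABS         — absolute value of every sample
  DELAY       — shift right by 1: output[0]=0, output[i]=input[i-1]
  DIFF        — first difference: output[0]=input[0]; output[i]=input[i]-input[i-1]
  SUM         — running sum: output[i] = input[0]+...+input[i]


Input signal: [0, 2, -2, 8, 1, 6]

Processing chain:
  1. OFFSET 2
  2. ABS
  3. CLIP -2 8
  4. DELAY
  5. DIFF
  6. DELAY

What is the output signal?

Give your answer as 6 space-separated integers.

Answer: 0 0 2 2 -4 8

Derivation:
Input: [0, 2, -2, 8, 1, 6]
Stage 1 (OFFSET 2): 0+2=2, 2+2=4, -2+2=0, 8+2=10, 1+2=3, 6+2=8 -> [2, 4, 0, 10, 3, 8]
Stage 2 (ABS): |2|=2, |4|=4, |0|=0, |10|=10, |3|=3, |8|=8 -> [2, 4, 0, 10, 3, 8]
Stage 3 (CLIP -2 8): clip(2,-2,8)=2, clip(4,-2,8)=4, clip(0,-2,8)=0, clip(10,-2,8)=8, clip(3,-2,8)=3, clip(8,-2,8)=8 -> [2, 4, 0, 8, 3, 8]
Stage 4 (DELAY): [0, 2, 4, 0, 8, 3] = [0, 2, 4, 0, 8, 3] -> [0, 2, 4, 0, 8, 3]
Stage 5 (DIFF): s[0]=0, 2-0=2, 4-2=2, 0-4=-4, 8-0=8, 3-8=-5 -> [0, 2, 2, -4, 8, -5]
Stage 6 (DELAY): [0, 0, 2, 2, -4, 8] = [0, 0, 2, 2, -4, 8] -> [0, 0, 2, 2, -4, 8]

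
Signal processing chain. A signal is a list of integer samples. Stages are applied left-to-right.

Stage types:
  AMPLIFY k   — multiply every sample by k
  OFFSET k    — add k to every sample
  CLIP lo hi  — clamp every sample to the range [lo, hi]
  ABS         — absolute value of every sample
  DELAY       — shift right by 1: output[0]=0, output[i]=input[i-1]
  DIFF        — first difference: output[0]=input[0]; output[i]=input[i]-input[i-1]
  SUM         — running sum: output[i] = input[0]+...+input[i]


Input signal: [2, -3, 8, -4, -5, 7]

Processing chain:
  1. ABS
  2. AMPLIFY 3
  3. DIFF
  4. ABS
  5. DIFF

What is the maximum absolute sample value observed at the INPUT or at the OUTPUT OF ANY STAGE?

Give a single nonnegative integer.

Input: [2, -3, 8, -4, -5, 7] (max |s|=8)
Stage 1 (ABS): |2|=2, |-3|=3, |8|=8, |-4|=4, |-5|=5, |7|=7 -> [2, 3, 8, 4, 5, 7] (max |s|=8)
Stage 2 (AMPLIFY 3): 2*3=6, 3*3=9, 8*3=24, 4*3=12, 5*3=15, 7*3=21 -> [6, 9, 24, 12, 15, 21] (max |s|=24)
Stage 3 (DIFF): s[0]=6, 9-6=3, 24-9=15, 12-24=-12, 15-12=3, 21-15=6 -> [6, 3, 15, -12, 3, 6] (max |s|=15)
Stage 4 (ABS): |6|=6, |3|=3, |15|=15, |-12|=12, |3|=3, |6|=6 -> [6, 3, 15, 12, 3, 6] (max |s|=15)
Stage 5 (DIFF): s[0]=6, 3-6=-3, 15-3=12, 12-15=-3, 3-12=-9, 6-3=3 -> [6, -3, 12, -3, -9, 3] (max |s|=12)
Overall max amplitude: 24

Answer: 24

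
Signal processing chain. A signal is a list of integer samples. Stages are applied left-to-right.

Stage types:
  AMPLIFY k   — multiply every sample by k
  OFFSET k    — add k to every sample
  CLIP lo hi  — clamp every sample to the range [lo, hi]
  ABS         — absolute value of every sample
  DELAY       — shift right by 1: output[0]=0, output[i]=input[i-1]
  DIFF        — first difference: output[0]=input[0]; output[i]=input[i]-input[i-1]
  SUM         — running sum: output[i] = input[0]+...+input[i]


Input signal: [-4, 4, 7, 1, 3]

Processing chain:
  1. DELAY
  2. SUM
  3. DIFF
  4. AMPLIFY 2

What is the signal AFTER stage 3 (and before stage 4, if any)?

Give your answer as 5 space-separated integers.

Answer: 0 -4 4 7 1

Derivation:
Input: [-4, 4, 7, 1, 3]
Stage 1 (DELAY): [0, -4, 4, 7, 1] = [0, -4, 4, 7, 1] -> [0, -4, 4, 7, 1]
Stage 2 (SUM): sum[0..0]=0, sum[0..1]=-4, sum[0..2]=0, sum[0..3]=7, sum[0..4]=8 -> [0, -4, 0, 7, 8]
Stage 3 (DIFF): s[0]=0, -4-0=-4, 0--4=4, 7-0=7, 8-7=1 -> [0, -4, 4, 7, 1]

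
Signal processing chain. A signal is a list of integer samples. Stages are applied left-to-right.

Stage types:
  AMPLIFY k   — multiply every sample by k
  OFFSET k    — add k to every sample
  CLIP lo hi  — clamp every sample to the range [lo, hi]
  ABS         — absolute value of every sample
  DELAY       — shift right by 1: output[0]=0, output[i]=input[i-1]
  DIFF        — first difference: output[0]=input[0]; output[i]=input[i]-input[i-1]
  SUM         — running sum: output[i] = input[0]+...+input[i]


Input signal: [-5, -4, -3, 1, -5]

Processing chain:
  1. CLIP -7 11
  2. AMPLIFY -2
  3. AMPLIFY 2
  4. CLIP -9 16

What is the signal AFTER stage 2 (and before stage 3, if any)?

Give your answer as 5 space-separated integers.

Answer: 10 8 6 -2 10

Derivation:
Input: [-5, -4, -3, 1, -5]
Stage 1 (CLIP -7 11): clip(-5,-7,11)=-5, clip(-4,-7,11)=-4, clip(-3,-7,11)=-3, clip(1,-7,11)=1, clip(-5,-7,11)=-5 -> [-5, -4, -3, 1, -5]
Stage 2 (AMPLIFY -2): -5*-2=10, -4*-2=8, -3*-2=6, 1*-2=-2, -5*-2=10 -> [10, 8, 6, -2, 10]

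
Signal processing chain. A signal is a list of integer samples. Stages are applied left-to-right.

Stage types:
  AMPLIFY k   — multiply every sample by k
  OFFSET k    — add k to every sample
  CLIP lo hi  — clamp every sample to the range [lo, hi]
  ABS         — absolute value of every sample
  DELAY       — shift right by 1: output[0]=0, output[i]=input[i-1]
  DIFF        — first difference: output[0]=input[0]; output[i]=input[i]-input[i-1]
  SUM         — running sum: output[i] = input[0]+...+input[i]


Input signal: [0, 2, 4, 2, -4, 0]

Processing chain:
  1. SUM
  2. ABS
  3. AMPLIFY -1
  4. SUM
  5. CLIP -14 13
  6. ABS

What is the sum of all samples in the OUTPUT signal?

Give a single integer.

Input: [0, 2, 4, 2, -4, 0]
Stage 1 (SUM): sum[0..0]=0, sum[0..1]=2, sum[0..2]=6, sum[0..3]=8, sum[0..4]=4, sum[0..5]=4 -> [0, 2, 6, 8, 4, 4]
Stage 2 (ABS): |0|=0, |2|=2, |6|=6, |8|=8, |4|=4, |4|=4 -> [0, 2, 6, 8, 4, 4]
Stage 3 (AMPLIFY -1): 0*-1=0, 2*-1=-2, 6*-1=-6, 8*-1=-8, 4*-1=-4, 4*-1=-4 -> [0, -2, -6, -8, -4, -4]
Stage 4 (SUM): sum[0..0]=0, sum[0..1]=-2, sum[0..2]=-8, sum[0..3]=-16, sum[0..4]=-20, sum[0..5]=-24 -> [0, -2, -8, -16, -20, -24]
Stage 5 (CLIP -14 13): clip(0,-14,13)=0, clip(-2,-14,13)=-2, clip(-8,-14,13)=-8, clip(-16,-14,13)=-14, clip(-20,-14,13)=-14, clip(-24,-14,13)=-14 -> [0, -2, -8, -14, -14, -14]
Stage 6 (ABS): |0|=0, |-2|=2, |-8|=8, |-14|=14, |-14|=14, |-14|=14 -> [0, 2, 8, 14, 14, 14]
Output sum: 52

Answer: 52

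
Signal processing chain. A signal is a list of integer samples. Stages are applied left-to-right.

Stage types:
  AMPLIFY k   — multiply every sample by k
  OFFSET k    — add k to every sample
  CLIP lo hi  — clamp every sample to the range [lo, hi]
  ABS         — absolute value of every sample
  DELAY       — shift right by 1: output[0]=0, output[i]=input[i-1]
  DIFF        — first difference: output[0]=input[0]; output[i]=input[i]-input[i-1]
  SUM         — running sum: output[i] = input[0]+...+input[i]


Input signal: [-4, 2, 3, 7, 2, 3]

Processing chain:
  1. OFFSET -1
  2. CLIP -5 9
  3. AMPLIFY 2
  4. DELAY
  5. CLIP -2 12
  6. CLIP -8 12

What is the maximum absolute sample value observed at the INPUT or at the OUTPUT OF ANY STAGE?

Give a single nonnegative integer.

Input: [-4, 2, 3, 7, 2, 3] (max |s|=7)
Stage 1 (OFFSET -1): -4+-1=-5, 2+-1=1, 3+-1=2, 7+-1=6, 2+-1=1, 3+-1=2 -> [-5, 1, 2, 6, 1, 2] (max |s|=6)
Stage 2 (CLIP -5 9): clip(-5,-5,9)=-5, clip(1,-5,9)=1, clip(2,-5,9)=2, clip(6,-5,9)=6, clip(1,-5,9)=1, clip(2,-5,9)=2 -> [-5, 1, 2, 6, 1, 2] (max |s|=6)
Stage 3 (AMPLIFY 2): -5*2=-10, 1*2=2, 2*2=4, 6*2=12, 1*2=2, 2*2=4 -> [-10, 2, 4, 12, 2, 4] (max |s|=12)
Stage 4 (DELAY): [0, -10, 2, 4, 12, 2] = [0, -10, 2, 4, 12, 2] -> [0, -10, 2, 4, 12, 2] (max |s|=12)
Stage 5 (CLIP -2 12): clip(0,-2,12)=0, clip(-10,-2,12)=-2, clip(2,-2,12)=2, clip(4,-2,12)=4, clip(12,-2,12)=12, clip(2,-2,12)=2 -> [0, -2, 2, 4, 12, 2] (max |s|=12)
Stage 6 (CLIP -8 12): clip(0,-8,12)=0, clip(-2,-8,12)=-2, clip(2,-8,12)=2, clip(4,-8,12)=4, clip(12,-8,12)=12, clip(2,-8,12)=2 -> [0, -2, 2, 4, 12, 2] (max |s|=12)
Overall max amplitude: 12

Answer: 12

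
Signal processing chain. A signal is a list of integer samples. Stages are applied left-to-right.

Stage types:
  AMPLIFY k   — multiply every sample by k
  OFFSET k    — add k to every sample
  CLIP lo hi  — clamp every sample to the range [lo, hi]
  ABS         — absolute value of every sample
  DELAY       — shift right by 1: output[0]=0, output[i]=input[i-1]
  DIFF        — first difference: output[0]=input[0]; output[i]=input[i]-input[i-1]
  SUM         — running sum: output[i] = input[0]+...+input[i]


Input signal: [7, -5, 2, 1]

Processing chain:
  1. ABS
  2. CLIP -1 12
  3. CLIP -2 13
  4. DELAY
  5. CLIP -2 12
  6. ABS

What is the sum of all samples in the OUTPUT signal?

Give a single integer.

Answer: 14

Derivation:
Input: [7, -5, 2, 1]
Stage 1 (ABS): |7|=7, |-5|=5, |2|=2, |1|=1 -> [7, 5, 2, 1]
Stage 2 (CLIP -1 12): clip(7,-1,12)=7, clip(5,-1,12)=5, clip(2,-1,12)=2, clip(1,-1,12)=1 -> [7, 5, 2, 1]
Stage 3 (CLIP -2 13): clip(7,-2,13)=7, clip(5,-2,13)=5, clip(2,-2,13)=2, clip(1,-2,13)=1 -> [7, 5, 2, 1]
Stage 4 (DELAY): [0, 7, 5, 2] = [0, 7, 5, 2] -> [0, 7, 5, 2]
Stage 5 (CLIP -2 12): clip(0,-2,12)=0, clip(7,-2,12)=7, clip(5,-2,12)=5, clip(2,-2,12)=2 -> [0, 7, 5, 2]
Stage 6 (ABS): |0|=0, |7|=7, |5|=5, |2|=2 -> [0, 7, 5, 2]
Output sum: 14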